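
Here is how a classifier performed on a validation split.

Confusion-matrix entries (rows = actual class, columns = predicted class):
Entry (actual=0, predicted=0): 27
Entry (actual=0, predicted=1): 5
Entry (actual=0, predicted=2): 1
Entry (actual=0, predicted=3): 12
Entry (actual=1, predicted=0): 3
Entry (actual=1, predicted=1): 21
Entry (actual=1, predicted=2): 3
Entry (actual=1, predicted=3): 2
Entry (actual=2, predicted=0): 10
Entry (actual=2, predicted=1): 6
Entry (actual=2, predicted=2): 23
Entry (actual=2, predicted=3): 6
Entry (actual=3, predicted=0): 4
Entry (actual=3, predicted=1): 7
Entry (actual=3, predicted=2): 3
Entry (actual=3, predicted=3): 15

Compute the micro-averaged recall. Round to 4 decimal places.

0.5811

Micro-averaging pools counts across classes: ΣTP=86, ΣFP=62, ΣFN=62.
Micro-recall = TP/(TP+FN) on pooled counts = 0.5811 (equals overall accuracy in single-label multiclass).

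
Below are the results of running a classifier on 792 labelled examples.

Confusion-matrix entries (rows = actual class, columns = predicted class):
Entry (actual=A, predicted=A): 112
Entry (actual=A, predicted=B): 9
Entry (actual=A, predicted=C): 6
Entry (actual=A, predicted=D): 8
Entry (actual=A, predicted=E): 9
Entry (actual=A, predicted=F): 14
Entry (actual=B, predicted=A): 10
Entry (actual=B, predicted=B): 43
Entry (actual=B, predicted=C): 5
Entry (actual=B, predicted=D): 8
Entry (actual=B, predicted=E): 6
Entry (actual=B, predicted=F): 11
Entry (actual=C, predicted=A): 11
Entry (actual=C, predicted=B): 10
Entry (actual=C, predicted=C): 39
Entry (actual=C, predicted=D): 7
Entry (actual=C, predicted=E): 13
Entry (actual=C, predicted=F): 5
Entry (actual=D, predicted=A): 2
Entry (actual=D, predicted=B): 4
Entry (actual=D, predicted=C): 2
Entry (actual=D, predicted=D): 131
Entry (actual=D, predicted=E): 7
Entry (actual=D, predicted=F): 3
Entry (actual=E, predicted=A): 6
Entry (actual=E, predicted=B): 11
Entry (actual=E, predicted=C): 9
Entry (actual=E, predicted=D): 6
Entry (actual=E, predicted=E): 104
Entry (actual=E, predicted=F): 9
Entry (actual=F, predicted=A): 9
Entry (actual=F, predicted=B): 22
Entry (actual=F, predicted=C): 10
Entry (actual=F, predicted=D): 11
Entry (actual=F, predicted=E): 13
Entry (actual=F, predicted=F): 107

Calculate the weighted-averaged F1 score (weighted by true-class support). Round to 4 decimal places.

Per-class F1 score (2·TP/(2·TP+FP+FN)):
  A: TP=112, FP=10+11+2+6+9=38, FN=9+6+8+9+14=46 → 224/308 = 0.72727
  B: TP=43, FP=9+10+4+11+22=56, FN=10+5+8+6+11=40 → 86/182 = 0.47253
  C: TP=39, FP=6+5+2+9+10=32, FN=11+10+7+13+5=46 → 78/156 = 0.50000
  D: TP=131, FP=8+8+7+6+11=40, FN=2+4+2+7+3=18 → 262/320 = 0.81875
  E: TP=104, FP=9+6+13+7+13=48, FN=6+11+9+6+9=41 → 208/297 = 0.70034
  F: TP=107, FP=14+11+5+3+9=42, FN=9+22+10+11+13=65 → 214/321 = 0.66667
Weighted-F1 score = Σ (supportᵢ/N)·F1 scoreᵢ with N=792: (158/792)·0.72727 + (83/792)·0.47253 + (85/792)·0.50000 + (149/792)·0.81875 + (145/792)·0.70034 + (172/792)·0.66667 = 0.6753

0.6753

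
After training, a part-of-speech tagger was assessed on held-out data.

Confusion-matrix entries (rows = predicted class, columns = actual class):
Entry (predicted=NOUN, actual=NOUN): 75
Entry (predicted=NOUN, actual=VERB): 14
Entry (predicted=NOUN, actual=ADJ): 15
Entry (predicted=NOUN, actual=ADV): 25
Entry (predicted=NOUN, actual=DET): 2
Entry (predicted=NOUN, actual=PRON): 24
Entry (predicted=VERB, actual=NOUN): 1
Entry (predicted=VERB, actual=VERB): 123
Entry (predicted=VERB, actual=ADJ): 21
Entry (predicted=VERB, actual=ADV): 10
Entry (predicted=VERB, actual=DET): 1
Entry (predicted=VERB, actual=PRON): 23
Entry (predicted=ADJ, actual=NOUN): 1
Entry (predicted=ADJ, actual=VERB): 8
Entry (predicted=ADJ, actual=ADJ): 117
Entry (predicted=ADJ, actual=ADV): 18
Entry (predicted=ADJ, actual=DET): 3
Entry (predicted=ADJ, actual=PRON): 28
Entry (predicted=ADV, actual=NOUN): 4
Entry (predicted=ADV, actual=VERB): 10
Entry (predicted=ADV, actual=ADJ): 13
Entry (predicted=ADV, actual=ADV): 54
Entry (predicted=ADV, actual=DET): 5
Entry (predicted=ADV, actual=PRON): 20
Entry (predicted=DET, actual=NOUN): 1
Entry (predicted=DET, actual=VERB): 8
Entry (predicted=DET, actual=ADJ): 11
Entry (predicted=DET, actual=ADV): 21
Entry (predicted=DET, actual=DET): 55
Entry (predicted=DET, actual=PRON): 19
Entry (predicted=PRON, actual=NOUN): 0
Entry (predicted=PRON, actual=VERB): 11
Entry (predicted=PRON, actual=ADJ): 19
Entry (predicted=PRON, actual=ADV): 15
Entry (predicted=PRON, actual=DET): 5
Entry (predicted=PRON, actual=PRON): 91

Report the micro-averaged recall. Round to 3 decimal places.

0.591

Micro-averaging pools counts across classes: ΣTP=515, ΣFP=356, ΣFN=356.
Micro-recall = TP/(TP+FN) on pooled counts = 0.591 (equals overall accuracy in single-label multiclass).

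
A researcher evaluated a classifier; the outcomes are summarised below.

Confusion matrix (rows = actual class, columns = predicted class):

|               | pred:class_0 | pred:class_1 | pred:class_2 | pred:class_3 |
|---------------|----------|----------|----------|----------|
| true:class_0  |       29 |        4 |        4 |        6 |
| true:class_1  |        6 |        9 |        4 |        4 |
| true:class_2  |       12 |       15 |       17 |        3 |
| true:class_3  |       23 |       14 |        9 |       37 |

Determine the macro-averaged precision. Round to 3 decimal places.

0.467

Per-class precision (TP/(TP+FP)):
  class_0: TP=29, FP=6+12+23=41 → 29/70 = 0.4143
  class_1: TP=9, FP=4+15+14=33 → 9/42 = 0.2143
  class_2: TP=17, FP=4+4+9=17 → 17/34 = 0.5000
  class_3: TP=37, FP=6+4+3=13 → 37/50 = 0.7400
Macro-precision = mean = (0.4143 + 0.2143 + 0.5000 + 0.7400) / 4 = 0.467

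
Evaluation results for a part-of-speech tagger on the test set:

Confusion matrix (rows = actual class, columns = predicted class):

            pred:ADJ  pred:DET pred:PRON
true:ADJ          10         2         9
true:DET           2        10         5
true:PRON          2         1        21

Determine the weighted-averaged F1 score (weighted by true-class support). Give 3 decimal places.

0.652

Per-class F1 score (2·TP/(2·TP+FP+FN)):
  ADJ: TP=10, FP=2+2=4, FN=2+9=11 → 20/35 = 0.5714
  DET: TP=10, FP=2+1=3, FN=2+5=7 → 20/30 = 0.6667
  PRON: TP=21, FP=9+5=14, FN=2+1=3 → 42/59 = 0.7119
Weighted-F1 score = Σ (supportᵢ/N)·F1 scoreᵢ with N=62: (21/62)·0.5714 + (17/62)·0.6667 + (24/62)·0.7119 = 0.652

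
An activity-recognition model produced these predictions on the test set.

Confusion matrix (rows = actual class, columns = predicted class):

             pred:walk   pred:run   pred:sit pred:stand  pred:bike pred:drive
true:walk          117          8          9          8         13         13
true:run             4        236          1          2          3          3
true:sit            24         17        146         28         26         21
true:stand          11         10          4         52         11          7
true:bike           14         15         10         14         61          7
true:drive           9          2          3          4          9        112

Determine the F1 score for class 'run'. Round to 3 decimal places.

0.879

One-vs-rest for 'run': TP = diagonal; FP = other classes predicted 'run'; FN = 'run' predicted as other.
F1 score = 2·TP/(2·TP+FP+FN).
run: TP=236, FP=8+17+10+15+2=52, FN=4+1+2+3+3=13 → 472/537 = 0.8790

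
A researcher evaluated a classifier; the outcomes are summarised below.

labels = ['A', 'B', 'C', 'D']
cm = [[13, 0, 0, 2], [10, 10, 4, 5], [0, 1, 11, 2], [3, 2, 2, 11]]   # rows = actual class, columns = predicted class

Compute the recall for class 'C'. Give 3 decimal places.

0.786

One-vs-rest for 'C': TP = diagonal; FP = other classes predicted 'C'; FN = 'C' predicted as other.
recall = TP/(TP+FN).
C: TP=11, FN=0+1+2=3 → 11/14 = 0.7857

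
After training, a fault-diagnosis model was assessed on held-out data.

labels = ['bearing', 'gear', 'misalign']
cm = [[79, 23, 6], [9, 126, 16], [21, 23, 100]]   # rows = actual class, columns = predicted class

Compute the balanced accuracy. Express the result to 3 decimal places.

0.753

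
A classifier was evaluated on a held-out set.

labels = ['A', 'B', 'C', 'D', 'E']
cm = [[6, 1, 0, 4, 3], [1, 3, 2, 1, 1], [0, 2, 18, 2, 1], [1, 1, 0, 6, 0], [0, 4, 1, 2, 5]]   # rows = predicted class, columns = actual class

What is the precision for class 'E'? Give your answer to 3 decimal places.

One-vs-rest for 'E': TP = diagonal; FP = other classes predicted 'E'; FN = 'E' predicted as other.
precision = TP/(TP+FP).
E: TP=5, FP=0+4+1+2=7 → 5/12 = 0.4167

0.417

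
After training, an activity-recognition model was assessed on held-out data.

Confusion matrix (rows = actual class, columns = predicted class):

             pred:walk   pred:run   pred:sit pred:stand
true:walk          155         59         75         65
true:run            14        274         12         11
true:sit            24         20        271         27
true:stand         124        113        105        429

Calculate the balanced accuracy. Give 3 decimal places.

0.667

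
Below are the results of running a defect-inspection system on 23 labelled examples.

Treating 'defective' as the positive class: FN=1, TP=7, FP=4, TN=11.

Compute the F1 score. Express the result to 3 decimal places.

Precision = TP/(TP+FP) = 7/11 = 0.6364
Recall = TP/(TP+FN) = 7/8 = 0.8750
F1 = 2·TP/(2·TP+FP+FN) = 14/19 = 0.737

0.737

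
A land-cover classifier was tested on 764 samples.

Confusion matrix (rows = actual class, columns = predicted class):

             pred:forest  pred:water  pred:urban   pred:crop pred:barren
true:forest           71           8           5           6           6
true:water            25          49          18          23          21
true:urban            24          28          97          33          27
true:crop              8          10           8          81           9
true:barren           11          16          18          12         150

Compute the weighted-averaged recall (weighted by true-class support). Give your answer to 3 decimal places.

Per-class recall (TP/(TP+FN)):
  forest: TP=71, FN=8+5+6+6=25 → 71/96 = 0.7396
  water: TP=49, FN=25+18+23+21=87 → 49/136 = 0.3603
  urban: TP=97, FN=24+28+33+27=112 → 97/209 = 0.4641
  crop: TP=81, FN=8+10+8+9=35 → 81/116 = 0.6983
  barren: TP=150, FN=11+16+18+12=57 → 150/207 = 0.7246
Weighted-recall = Σ (supportᵢ/N)·recallᵢ with N=764: (96/764)·0.7396 + (136/764)·0.3603 + (209/764)·0.4641 + (116/764)·0.6983 + (207/764)·0.7246 = 0.586

0.586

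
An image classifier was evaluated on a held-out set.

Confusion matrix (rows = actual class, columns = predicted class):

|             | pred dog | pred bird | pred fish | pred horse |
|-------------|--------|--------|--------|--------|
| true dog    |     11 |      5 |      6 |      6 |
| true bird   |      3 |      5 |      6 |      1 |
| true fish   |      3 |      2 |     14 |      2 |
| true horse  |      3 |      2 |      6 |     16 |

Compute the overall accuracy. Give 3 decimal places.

0.505

Accuracy = trace / total = (11+5+14+16=46) / 91 = 46/91 = 0.505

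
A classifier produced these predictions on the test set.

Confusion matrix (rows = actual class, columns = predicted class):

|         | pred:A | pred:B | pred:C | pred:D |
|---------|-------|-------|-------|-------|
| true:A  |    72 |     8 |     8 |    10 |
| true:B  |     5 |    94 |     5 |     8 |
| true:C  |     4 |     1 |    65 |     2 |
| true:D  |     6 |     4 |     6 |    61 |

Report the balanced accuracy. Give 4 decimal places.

0.8172

Balanced accuracy = mean of per-class recall.
  A: recall = 72/98 = 0.73469
  B: recall = 94/112 = 0.83929
  C: recall = 65/72 = 0.90278
  D: recall = 61/77 = 0.79221
Mean = (0.73469 + 0.83929 + 0.90278 + 0.79221) / 4 = 0.8172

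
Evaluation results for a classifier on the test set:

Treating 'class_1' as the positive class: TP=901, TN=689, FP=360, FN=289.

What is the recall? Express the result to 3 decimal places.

0.757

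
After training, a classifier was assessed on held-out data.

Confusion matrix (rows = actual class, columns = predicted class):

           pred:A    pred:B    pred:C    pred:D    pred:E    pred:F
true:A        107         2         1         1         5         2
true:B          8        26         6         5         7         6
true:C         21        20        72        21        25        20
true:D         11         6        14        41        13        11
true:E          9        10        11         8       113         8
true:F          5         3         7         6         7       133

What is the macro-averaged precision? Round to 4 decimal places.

0.6008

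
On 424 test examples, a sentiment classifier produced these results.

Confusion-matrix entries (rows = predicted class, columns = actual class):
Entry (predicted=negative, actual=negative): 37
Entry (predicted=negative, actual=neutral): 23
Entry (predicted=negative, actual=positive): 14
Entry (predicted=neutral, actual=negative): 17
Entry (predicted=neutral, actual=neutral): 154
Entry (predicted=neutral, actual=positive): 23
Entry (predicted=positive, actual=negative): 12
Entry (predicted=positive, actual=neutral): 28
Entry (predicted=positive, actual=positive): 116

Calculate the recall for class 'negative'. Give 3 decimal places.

0.561

Treat 'negative' as positive and all other classes as negative.
recall = TP/(TP+FN).
negative: TP=37, FN=17+12=29 → 37/66 = 0.5606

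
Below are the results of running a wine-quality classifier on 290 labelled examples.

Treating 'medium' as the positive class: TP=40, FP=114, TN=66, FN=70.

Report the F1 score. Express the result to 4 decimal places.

Precision = TP/(TP+FP) = 40/154 = 0.2597
Recall = TP/(TP+FN) = 40/110 = 0.3636
F1 = 2·TP/(2·TP+FP+FN) = 80/264 = 0.3030

0.3030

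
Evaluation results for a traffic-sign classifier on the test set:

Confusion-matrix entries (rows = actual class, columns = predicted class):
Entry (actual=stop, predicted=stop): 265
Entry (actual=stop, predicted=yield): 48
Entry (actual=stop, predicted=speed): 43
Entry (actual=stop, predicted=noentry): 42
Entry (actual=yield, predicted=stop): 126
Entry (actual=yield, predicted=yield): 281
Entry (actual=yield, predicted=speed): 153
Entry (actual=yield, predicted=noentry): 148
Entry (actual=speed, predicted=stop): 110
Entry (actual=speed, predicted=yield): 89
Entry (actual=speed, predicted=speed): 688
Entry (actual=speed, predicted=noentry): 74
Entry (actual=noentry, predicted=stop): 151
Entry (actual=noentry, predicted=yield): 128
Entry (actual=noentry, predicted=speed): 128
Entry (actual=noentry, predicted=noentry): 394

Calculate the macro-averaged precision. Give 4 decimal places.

Per-class precision (TP/(TP+FP)):
  stop: TP=265, FP=126+110+151=387 → 265/652 = 0.40644
  yield: TP=281, FP=48+89+128=265 → 281/546 = 0.51465
  speed: TP=688, FP=43+153+128=324 → 688/1012 = 0.67984
  noentry: TP=394, FP=42+148+74=264 → 394/658 = 0.59878
Macro-precision = mean = (0.40644 + 0.51465 + 0.67984 + 0.59878) / 4 = 0.5499

0.5499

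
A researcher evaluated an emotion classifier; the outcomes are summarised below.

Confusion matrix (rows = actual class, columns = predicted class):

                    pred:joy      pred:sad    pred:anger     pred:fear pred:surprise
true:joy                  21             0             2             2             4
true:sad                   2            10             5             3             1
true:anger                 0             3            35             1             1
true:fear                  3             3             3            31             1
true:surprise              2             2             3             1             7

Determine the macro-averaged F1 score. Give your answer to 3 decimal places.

Per-class F1 score (2·TP/(2·TP+FP+FN)):
  joy: TP=21, FP=2+0+3+2=7, FN=0+2+2+4=8 → 42/57 = 0.7368
  sad: TP=10, FP=0+3+3+2=8, FN=2+5+3+1=11 → 20/39 = 0.5128
  anger: TP=35, FP=2+5+3+3=13, FN=0+3+1+1=5 → 70/88 = 0.7955
  fear: TP=31, FP=2+3+1+1=7, FN=3+3+3+1=10 → 62/79 = 0.7848
  surprise: TP=7, FP=4+1+1+1=7, FN=2+2+3+1=8 → 14/29 = 0.4828
Macro-F1 score = mean = (0.7368 + 0.5128 + 0.7955 + 0.7848 + 0.4828) / 5 = 0.663

0.663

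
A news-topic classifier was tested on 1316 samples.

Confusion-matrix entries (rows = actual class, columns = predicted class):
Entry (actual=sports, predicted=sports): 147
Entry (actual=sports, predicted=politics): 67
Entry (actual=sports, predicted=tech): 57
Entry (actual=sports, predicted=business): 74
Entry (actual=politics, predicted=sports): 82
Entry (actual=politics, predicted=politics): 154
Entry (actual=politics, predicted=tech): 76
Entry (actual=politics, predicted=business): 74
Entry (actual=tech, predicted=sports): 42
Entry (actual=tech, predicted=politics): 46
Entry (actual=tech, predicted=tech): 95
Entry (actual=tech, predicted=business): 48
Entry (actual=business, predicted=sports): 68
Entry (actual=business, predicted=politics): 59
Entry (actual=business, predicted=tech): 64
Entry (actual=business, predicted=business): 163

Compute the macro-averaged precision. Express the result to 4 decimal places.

Per-class precision (TP/(TP+FP)):
  sports: TP=147, FP=82+42+68=192 → 147/339 = 0.43363
  politics: TP=154, FP=67+46+59=172 → 154/326 = 0.47239
  tech: TP=95, FP=57+76+64=197 → 95/292 = 0.32534
  business: TP=163, FP=74+74+48=196 → 163/359 = 0.45404
Macro-precision = mean = (0.43363 + 0.47239 + 0.32534 + 0.45404) / 4 = 0.4214

0.4214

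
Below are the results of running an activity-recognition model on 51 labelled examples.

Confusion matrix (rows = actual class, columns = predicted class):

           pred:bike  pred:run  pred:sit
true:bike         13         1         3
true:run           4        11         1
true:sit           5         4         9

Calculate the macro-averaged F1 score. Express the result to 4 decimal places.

0.6449

Per-class F1 score (2·TP/(2·TP+FP+FN)):
  bike: TP=13, FP=4+5=9, FN=1+3=4 → 26/39 = 0.66667
  run: TP=11, FP=1+4=5, FN=4+1=5 → 22/32 = 0.68750
  sit: TP=9, FP=3+1=4, FN=5+4=9 → 18/31 = 0.58065
Macro-F1 score = mean = (0.66667 + 0.68750 + 0.58065) / 3 = 0.6449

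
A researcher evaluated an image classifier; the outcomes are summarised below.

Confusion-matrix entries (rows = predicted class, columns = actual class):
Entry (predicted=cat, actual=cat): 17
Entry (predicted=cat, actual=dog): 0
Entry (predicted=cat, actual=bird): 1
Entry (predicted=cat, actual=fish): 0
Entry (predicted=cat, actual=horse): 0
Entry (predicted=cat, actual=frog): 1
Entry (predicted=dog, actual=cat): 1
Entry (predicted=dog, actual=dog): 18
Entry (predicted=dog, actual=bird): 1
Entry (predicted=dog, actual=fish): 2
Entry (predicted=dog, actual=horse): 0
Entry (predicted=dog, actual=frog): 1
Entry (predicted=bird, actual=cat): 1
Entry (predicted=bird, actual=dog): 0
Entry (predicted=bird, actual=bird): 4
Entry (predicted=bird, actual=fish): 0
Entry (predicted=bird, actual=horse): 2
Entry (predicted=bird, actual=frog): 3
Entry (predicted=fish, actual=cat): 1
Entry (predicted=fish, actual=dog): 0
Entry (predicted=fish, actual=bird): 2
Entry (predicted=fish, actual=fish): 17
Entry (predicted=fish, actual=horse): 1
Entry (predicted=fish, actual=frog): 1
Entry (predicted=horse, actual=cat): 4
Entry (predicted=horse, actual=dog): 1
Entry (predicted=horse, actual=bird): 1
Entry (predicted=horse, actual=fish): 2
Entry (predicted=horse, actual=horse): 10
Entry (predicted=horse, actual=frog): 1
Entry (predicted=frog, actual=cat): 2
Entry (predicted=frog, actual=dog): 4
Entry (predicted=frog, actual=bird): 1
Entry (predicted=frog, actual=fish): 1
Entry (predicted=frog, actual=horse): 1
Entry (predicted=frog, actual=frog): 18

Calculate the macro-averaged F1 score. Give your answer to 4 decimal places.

0.6682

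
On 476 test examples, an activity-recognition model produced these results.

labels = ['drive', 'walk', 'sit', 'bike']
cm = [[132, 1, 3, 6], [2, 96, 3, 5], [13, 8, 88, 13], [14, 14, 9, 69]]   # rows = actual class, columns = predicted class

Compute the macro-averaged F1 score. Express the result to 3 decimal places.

0.800

Per-class F1 score (2·TP/(2·TP+FP+FN)):
  drive: TP=132, FP=2+13+14=29, FN=1+3+6=10 → 264/303 = 0.8713
  walk: TP=96, FP=1+8+14=23, FN=2+3+5=10 → 192/225 = 0.8533
  sit: TP=88, FP=3+3+9=15, FN=13+8+13=34 → 176/225 = 0.7822
  bike: TP=69, FP=6+5+13=24, FN=14+14+9=37 → 138/199 = 0.6935
Macro-F1 score = mean = (0.8713 + 0.8533 + 0.7822 + 0.6935) / 4 = 0.800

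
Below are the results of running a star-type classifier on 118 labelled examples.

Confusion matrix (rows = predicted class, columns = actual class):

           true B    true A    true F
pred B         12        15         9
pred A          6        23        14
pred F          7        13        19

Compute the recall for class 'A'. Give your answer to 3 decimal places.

One-vs-rest for 'A': TP = diagonal; FP = other classes predicted 'A'; FN = 'A' predicted as other.
recall = TP/(TP+FN).
A: TP=23, FN=15+13=28 → 23/51 = 0.4510

0.451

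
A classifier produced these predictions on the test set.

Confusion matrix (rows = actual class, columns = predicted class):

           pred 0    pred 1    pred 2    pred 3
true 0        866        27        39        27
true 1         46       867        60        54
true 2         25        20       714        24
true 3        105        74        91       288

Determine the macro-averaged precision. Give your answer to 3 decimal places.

Per-class precision (TP/(TP+FP)):
  0: TP=866, FP=46+25+105=176 → 866/1042 = 0.8311
  1: TP=867, FP=27+20+74=121 → 867/988 = 0.8775
  2: TP=714, FP=39+60+91=190 → 714/904 = 0.7898
  3: TP=288, FP=27+54+24=105 → 288/393 = 0.7328
Macro-precision = mean = (0.8311 + 0.8775 + 0.7898 + 0.7328) / 4 = 0.808

0.808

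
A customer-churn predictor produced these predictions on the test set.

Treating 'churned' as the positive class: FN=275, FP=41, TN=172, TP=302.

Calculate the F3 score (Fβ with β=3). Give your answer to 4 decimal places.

Fβ = (1+β²)·TP / ((1+β²)·TP + β²·FN + FP), with β²=9
= 10·302 / (10·302 + 9·275 + 41) = 0.5455

0.5455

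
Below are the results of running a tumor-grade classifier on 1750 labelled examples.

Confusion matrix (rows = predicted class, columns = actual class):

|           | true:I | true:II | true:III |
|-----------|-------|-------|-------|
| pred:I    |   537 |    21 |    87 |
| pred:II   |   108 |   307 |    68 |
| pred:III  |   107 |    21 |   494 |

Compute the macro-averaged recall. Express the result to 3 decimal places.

Per-class recall (TP/(TP+FN)):
  I: TP=537, FN=108+107=215 → 537/752 = 0.7141
  II: TP=307, FN=21+21=42 → 307/349 = 0.8797
  III: TP=494, FN=87+68=155 → 494/649 = 0.7612
Macro-recall = mean = (0.7141 + 0.8797 + 0.7612) / 3 = 0.785

0.785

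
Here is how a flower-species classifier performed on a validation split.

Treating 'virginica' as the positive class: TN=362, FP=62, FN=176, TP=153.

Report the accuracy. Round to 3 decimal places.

Accuracy = (TP+TN)/N = (153+362)/753 = 0.684

0.684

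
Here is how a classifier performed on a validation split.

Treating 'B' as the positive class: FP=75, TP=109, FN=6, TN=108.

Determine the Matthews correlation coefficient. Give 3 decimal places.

0.539

MCC = (TP·TN − FP·FN) / √((TP+FP)(TP+FN)(TN+FP)(TN+FN))
Numerator = 109·108 − 75·6 = 11322
Denominator = √(184·115·183·114) = √441439920 = 21010.4717
MCC = 11322 / 21010.4717 = 0.539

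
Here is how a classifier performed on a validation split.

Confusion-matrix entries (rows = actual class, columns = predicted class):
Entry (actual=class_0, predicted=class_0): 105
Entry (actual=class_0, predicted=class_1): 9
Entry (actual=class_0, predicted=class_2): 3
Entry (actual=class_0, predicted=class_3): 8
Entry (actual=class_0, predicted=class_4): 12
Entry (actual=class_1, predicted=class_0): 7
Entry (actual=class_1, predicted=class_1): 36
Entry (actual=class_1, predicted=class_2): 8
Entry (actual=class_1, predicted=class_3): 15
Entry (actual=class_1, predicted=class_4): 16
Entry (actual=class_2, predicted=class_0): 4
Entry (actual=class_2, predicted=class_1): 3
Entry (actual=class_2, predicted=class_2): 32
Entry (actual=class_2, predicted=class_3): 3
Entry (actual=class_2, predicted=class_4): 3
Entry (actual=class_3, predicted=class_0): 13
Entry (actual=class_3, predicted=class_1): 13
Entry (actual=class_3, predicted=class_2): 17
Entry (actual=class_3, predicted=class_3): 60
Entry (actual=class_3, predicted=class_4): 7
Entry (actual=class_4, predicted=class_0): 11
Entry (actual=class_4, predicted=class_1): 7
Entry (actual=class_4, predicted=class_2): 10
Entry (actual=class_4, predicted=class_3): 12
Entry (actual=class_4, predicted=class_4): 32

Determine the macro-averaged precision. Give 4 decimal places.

0.5612

Per-class precision (TP/(TP+FP)):
  class_0: TP=105, FP=7+4+13+11=35 → 105/140 = 0.75000
  class_1: TP=36, FP=9+3+13+7=32 → 36/68 = 0.52941
  class_2: TP=32, FP=3+8+17+10=38 → 32/70 = 0.45714
  class_3: TP=60, FP=8+15+3+12=38 → 60/98 = 0.61224
  class_4: TP=32, FP=12+16+3+7=38 → 32/70 = 0.45714
Macro-precision = mean = (0.75000 + 0.52941 + 0.45714 + 0.61224 + 0.45714) / 5 = 0.5612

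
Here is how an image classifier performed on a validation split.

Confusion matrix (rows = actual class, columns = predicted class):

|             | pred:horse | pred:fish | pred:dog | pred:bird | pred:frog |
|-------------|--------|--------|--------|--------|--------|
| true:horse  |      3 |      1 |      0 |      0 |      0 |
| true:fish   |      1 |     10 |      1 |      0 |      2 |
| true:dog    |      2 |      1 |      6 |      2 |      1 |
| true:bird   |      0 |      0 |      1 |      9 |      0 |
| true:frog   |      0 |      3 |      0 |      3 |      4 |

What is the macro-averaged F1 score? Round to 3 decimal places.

Per-class F1 score (2·TP/(2·TP+FP+FN)):
  horse: TP=3, FP=1+2+0+0=3, FN=1+0+0+0=1 → 6/10 = 0.6000
  fish: TP=10, FP=1+1+0+3=5, FN=1+1+0+2=4 → 20/29 = 0.6897
  dog: TP=6, FP=0+1+1+0=2, FN=2+1+2+1=6 → 12/20 = 0.6000
  bird: TP=9, FP=0+0+2+3=5, FN=0+0+1+0=1 → 18/24 = 0.7500
  frog: TP=4, FP=0+2+1+0=3, FN=0+3+0+3=6 → 8/17 = 0.4706
Macro-F1 score = mean = (0.6000 + 0.6897 + 0.6000 + 0.7500 + 0.4706) / 5 = 0.622

0.622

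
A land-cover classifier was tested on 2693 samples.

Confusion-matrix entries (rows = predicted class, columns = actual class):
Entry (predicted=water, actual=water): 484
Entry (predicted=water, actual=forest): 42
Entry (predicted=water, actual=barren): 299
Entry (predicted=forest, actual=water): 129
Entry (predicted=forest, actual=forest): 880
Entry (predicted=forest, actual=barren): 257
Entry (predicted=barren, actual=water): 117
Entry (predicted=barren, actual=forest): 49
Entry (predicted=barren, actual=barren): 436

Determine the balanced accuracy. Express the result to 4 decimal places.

Balanced accuracy = mean of per-class recall.
  water: recall = 484/730 = 0.66301
  forest: recall = 880/971 = 0.90628
  barren: recall = 436/992 = 0.43952
Mean = (0.66301 + 0.90628 + 0.43952) / 3 = 0.6696

0.6696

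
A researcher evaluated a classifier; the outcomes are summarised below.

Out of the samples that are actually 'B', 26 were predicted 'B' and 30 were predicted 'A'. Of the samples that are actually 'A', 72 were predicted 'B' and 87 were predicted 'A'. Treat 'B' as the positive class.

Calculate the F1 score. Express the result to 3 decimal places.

0.338

Precision = TP/(TP+FP) = 26/98 = 0.2653
Recall = TP/(TP+FN) = 26/56 = 0.4643
F1 = 2·TP/(2·TP+FP+FN) = 52/154 = 0.338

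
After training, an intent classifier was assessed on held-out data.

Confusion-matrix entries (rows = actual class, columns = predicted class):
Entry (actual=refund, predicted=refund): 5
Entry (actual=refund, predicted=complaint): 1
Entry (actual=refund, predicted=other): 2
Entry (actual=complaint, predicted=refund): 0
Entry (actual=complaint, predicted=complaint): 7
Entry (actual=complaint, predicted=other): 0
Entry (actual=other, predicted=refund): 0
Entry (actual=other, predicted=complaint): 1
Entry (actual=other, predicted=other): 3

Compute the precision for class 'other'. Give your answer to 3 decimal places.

0.600

Treat 'other' as positive and all other classes as negative.
precision = TP/(TP+FP).
other: TP=3, FP=2+0=2 → 3/5 = 0.6000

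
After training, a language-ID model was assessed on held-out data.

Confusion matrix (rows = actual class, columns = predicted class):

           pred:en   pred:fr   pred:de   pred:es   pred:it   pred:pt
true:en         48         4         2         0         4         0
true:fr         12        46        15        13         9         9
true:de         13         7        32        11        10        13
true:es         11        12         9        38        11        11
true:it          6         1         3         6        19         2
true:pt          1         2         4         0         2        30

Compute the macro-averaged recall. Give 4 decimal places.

0.5563

Per-class recall (TP/(TP+FN)):
  en: TP=48, FN=4+2+0+4+0=10 → 48/58 = 0.82759
  fr: TP=46, FN=12+15+13+9+9=58 → 46/104 = 0.44231
  de: TP=32, FN=13+7+11+10+13=54 → 32/86 = 0.37209
  es: TP=38, FN=11+12+9+11+11=54 → 38/92 = 0.41304
  it: TP=19, FN=6+1+3+6+2=18 → 19/37 = 0.51351
  pt: TP=30, FN=1+2+4+0+2=9 → 30/39 = 0.76923
Macro-recall = mean = (0.82759 + 0.44231 + 0.37209 + 0.41304 + 0.51351 + 0.76923) / 6 = 0.5563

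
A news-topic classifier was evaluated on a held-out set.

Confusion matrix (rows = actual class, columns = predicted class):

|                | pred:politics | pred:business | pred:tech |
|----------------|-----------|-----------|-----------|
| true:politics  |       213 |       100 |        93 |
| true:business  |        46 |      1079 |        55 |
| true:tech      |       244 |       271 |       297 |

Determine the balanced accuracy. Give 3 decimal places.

0.602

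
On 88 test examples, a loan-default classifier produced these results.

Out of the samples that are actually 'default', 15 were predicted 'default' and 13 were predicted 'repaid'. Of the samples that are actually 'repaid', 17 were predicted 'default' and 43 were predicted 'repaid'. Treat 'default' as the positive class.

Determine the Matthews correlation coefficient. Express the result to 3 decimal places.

0.244

MCC = (TP·TN − FP·FN) / √((TP+FP)(TP+FN)(TN+FP)(TN+FN))
Numerator = 15·43 − 17·13 = 424
Denominator = √(32·28·60·56) = √3010560 = 1735.0965
MCC = 424 / 1735.0965 = 0.244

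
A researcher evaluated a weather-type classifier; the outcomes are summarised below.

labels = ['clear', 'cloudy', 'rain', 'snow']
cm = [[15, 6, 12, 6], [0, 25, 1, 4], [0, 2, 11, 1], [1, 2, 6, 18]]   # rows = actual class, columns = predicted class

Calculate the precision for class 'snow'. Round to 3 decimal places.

One-vs-rest for 'snow': TP = diagonal; FP = other classes predicted 'snow'; FN = 'snow' predicted as other.
precision = TP/(TP+FP).
snow: TP=18, FP=6+4+1=11 → 18/29 = 0.6207

0.621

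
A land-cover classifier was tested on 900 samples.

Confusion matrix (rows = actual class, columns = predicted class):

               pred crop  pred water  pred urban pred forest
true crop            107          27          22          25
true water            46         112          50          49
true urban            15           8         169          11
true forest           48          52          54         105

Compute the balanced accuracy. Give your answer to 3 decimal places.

0.566

Balanced accuracy = mean of per-class recall.
  crop: recall = 107/181 = 0.5912
  water: recall = 112/257 = 0.4358
  urban: recall = 169/203 = 0.8325
  forest: recall = 105/259 = 0.4054
Mean = (0.5912 + 0.4358 + 0.8325 + 0.4054) / 4 = 0.566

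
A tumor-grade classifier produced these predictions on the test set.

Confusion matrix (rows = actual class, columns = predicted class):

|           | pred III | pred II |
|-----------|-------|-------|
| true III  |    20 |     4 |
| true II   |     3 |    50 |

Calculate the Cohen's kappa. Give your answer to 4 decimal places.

Observed agreement pₒ = trace/N = 70/77 = 0.90909
Expected agreement pₑ = Σ (rowᵢ·colᵢ)/N² = (24·23 + 53·54)/77² = 0.57581
κ = (pₒ − pₑ)/(1 − pₑ) = (0.90909 − 0.57581)/(1 − 0.57581) = 0.7857

0.7857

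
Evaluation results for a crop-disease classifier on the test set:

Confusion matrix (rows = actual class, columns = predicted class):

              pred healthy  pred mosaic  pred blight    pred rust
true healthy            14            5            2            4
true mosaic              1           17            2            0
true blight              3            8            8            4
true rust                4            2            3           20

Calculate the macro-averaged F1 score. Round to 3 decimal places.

0.593

Per-class F1 score (2·TP/(2·TP+FP+FN)):
  healthy: TP=14, FP=1+3+4=8, FN=5+2+4=11 → 28/47 = 0.5957
  mosaic: TP=17, FP=5+8+2=15, FN=1+2+0=3 → 34/52 = 0.6538
  blight: TP=8, FP=2+2+3=7, FN=3+8+4=15 → 16/38 = 0.4211
  rust: TP=20, FP=4+0+4=8, FN=4+2+3=9 → 40/57 = 0.7018
Macro-F1 score = mean = (0.5957 + 0.6538 + 0.4211 + 0.7018) / 4 = 0.593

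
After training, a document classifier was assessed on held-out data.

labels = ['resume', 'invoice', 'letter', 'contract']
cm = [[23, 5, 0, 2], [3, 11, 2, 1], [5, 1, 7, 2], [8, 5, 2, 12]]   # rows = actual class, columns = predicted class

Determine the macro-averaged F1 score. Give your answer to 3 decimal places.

0.579

Per-class F1 score (2·TP/(2·TP+FP+FN)):
  resume: TP=23, FP=3+5+8=16, FN=5+0+2=7 → 46/69 = 0.6667
  invoice: TP=11, FP=5+1+5=11, FN=3+2+1=6 → 22/39 = 0.5641
  letter: TP=7, FP=0+2+2=4, FN=5+1+2=8 → 14/26 = 0.5385
  contract: TP=12, FP=2+1+2=5, FN=8+5+2=15 → 24/44 = 0.5455
Macro-F1 score = mean = (0.6667 + 0.5641 + 0.5385 + 0.5455) / 4 = 0.579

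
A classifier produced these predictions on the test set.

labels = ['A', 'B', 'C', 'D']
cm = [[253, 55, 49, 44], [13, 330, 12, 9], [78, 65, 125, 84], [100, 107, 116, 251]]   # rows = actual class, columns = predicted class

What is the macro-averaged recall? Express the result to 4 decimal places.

Per-class recall (TP/(TP+FN)):
  A: TP=253, FN=55+49+44=148 → 253/401 = 0.63092
  B: TP=330, FN=13+12+9=34 → 330/364 = 0.90659
  C: TP=125, FN=78+65+84=227 → 125/352 = 0.35511
  D: TP=251, FN=100+107+116=323 → 251/574 = 0.43728
Macro-recall = mean = (0.63092 + 0.90659 + 0.35511 + 0.43728) / 4 = 0.5825

0.5825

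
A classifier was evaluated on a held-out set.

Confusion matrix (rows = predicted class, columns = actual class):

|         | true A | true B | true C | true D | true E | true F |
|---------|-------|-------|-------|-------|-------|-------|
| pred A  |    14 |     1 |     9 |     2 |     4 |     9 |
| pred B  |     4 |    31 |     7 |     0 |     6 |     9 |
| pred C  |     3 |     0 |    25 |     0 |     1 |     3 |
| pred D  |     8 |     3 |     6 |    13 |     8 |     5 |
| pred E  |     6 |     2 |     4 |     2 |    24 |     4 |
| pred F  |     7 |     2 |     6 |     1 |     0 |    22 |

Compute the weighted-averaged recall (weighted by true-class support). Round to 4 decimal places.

0.5139

Per-class recall (TP/(TP+FN)):
  A: TP=14, FN=4+3+8+6+7=28 → 14/42 = 0.33333
  B: TP=31, FN=1+0+3+2+2=8 → 31/39 = 0.79487
  C: TP=25, FN=9+7+6+4+6=32 → 25/57 = 0.43860
  D: TP=13, FN=2+0+0+2+1=5 → 13/18 = 0.72222
  E: TP=24, FN=4+6+1+8+0=19 → 24/43 = 0.55814
  F: TP=22, FN=9+9+3+5+4=30 → 22/52 = 0.42308
Weighted-recall = Σ (supportᵢ/N)·recallᵢ with N=251: (42/251)·0.33333 + (39/251)·0.79487 + (57/251)·0.43860 + (18/251)·0.72222 + (43/251)·0.55814 + (52/251)·0.42308 = 0.5139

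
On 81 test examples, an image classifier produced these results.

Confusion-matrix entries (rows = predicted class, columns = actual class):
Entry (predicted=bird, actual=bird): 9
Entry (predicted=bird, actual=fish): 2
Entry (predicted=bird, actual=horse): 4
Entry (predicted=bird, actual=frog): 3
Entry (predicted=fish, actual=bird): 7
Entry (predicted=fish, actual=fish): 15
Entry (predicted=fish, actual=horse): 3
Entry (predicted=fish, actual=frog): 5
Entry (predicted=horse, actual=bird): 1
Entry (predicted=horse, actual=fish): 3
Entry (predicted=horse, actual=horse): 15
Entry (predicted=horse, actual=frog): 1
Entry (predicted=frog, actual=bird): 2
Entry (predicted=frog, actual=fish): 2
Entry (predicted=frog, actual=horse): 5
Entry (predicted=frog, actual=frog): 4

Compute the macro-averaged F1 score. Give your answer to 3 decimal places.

0.502

Per-class F1 score (2·TP/(2·TP+FP+FN)):
  bird: TP=9, FP=2+4+3=9, FN=7+1+2=10 → 18/37 = 0.4865
  fish: TP=15, FP=7+3+5=15, FN=2+3+2=7 → 30/52 = 0.5769
  horse: TP=15, FP=1+3+1=5, FN=4+3+5=12 → 30/47 = 0.6383
  frog: TP=4, FP=2+2+5=9, FN=3+5+1=9 → 8/26 = 0.3077
Macro-F1 score = mean = (0.4865 + 0.5769 + 0.6383 + 0.3077) / 4 = 0.502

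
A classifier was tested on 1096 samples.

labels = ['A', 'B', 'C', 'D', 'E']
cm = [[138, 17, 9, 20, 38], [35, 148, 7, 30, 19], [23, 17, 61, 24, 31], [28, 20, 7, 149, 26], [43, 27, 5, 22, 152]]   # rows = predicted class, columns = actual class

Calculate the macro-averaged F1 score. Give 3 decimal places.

Per-class F1 score (2·TP/(2·TP+FP+FN)):
  A: TP=138, FP=17+9+20+38=84, FN=35+23+28+43=129 → 276/489 = 0.5644
  B: TP=148, FP=35+7+30+19=91, FN=17+17+20+27=81 → 296/468 = 0.6325
  C: TP=61, FP=23+17+24+31=95, FN=9+7+7+5=28 → 122/245 = 0.4980
  D: TP=149, FP=28+20+7+26=81, FN=20+30+24+22=96 → 298/475 = 0.6274
  E: TP=152, FP=43+27+5+22=97, FN=38+19+31+26=114 → 304/515 = 0.5903
Macro-F1 score = mean = (0.5644 + 0.6325 + 0.4980 + 0.6274 + 0.5903) / 5 = 0.583

0.583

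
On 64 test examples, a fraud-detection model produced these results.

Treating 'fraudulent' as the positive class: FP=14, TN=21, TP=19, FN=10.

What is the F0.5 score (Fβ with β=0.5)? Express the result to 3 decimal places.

Fβ = (1+β²)·TP / ((1+β²)·TP + β²·FN + FP), with β²=1/4
= 1.25·19 / (1.25·19 + 0.25·10 + 14) = 0.590

0.590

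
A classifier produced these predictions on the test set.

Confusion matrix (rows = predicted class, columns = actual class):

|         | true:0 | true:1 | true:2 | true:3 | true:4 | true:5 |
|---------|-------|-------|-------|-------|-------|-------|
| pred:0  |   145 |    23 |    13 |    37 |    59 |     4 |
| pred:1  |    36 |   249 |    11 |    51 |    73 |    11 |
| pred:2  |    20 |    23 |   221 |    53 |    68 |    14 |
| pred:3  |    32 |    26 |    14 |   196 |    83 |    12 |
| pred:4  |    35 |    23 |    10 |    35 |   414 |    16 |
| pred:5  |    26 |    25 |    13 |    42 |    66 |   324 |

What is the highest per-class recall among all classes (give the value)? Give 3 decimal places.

0.850

Per-class recall (TP/(TP+FN)):
  0: TP=145, FN=36+20+32+35+26=149 → 145/294 = 0.4932
  1: TP=249, FN=23+23+26+23+25=120 → 249/369 = 0.6748
  2: TP=221, FN=13+11+14+10+13=61 → 221/282 = 0.7837
  3: TP=196, FN=37+51+53+35+42=218 → 196/414 = 0.4734
  4: TP=414, FN=59+73+68+83+66=349 → 414/763 = 0.5426
  5: TP=324, FN=4+11+14+12+16=57 → 324/381 = 0.8504
Highest is class '5' with recall = 0.850.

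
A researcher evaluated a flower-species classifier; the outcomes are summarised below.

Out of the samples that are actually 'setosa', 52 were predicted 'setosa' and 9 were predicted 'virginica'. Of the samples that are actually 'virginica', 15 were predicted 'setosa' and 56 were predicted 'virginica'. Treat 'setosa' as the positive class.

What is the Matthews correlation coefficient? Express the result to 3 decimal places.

0.639

MCC = (TP·TN − FP·FN) / √((TP+FP)(TP+FN)(TN+FP)(TN+FN))
Numerator = 52·56 − 15·9 = 2777
Denominator = √(67·61·71·65) = √18861505 = 4342.9834
MCC = 2777 / 4342.9834 = 0.639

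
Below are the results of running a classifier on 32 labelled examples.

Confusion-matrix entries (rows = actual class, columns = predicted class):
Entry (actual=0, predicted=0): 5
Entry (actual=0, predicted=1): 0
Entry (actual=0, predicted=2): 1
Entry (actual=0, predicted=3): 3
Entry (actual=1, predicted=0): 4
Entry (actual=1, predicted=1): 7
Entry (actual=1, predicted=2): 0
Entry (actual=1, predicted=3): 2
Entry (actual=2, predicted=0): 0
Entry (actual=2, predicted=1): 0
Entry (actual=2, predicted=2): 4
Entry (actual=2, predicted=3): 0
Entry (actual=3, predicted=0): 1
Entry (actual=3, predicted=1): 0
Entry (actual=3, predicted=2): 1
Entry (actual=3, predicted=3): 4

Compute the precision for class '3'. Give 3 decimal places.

0.444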